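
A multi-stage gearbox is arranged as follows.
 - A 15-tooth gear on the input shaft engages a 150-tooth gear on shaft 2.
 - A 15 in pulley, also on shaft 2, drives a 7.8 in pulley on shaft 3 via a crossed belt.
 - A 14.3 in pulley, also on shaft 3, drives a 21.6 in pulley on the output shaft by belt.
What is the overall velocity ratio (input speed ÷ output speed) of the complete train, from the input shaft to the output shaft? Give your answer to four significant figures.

Each stage contributes driven/driver: gear mesh 150/15 = 10, belt 7.8/15 = 0.52, belt 21.6/14.3 = 1.5105.
Overall: 10 × 0.52 × 1.5105 = 7.8545.

7.855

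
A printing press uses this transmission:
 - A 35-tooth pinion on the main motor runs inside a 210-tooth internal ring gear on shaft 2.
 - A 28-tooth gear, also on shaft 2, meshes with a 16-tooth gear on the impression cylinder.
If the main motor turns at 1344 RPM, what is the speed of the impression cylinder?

Internal gear: ratio = 210/35 = 6, so shaft 2 turns at 1344 / 6 = 224 RPM.
Gear mesh: ratio = 16/28 = 0.57143, so the impression cylinder turns at 224 / 0.57143 = 392 RPM.

392 RPM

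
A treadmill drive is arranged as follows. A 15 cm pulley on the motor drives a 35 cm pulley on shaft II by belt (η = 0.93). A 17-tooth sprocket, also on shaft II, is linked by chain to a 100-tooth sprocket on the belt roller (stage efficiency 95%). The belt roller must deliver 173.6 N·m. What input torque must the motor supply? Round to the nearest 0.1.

14.3 N·m

Overall ratio R = 2.3333 × 5.8824 = 13.725; overall efficiency η = 0.93 × 0.95 = 0.8835.
Input torque = output torque / (R × η) = 173.6 / (13.725 × 0.8835) = 14.316 N·m.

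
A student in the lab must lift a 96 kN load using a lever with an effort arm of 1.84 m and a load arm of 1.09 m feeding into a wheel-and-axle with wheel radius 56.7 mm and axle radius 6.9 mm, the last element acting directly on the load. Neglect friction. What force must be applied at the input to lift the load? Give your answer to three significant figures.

Lever MA = effort arm / load arm = 1.84/1.09 = 1.6881.
Wheel-and-axle MA = R/r = 56.7/6.9 = 8.2174.
Combined ideal MA = 1.6881 × 8.2174 = 13.872.
Effort = load / MA = 96 / 13.872 = 6.9206 kN.

6.92 kN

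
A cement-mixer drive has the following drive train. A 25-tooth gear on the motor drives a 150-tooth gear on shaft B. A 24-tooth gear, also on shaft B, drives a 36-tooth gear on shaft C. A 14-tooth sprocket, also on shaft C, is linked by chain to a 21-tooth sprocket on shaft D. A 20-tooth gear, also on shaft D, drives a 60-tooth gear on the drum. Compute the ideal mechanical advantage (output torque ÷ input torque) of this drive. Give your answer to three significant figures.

40.5

Each stage contributes driven/driver: gear mesh 150/25 = 6, gear mesh 36/24 = 1.5, chain 21/14 = 1.5, gear mesh 60/20 = 3.
Overall: 6 × 1.5 × 1.5 × 3 = 40.5.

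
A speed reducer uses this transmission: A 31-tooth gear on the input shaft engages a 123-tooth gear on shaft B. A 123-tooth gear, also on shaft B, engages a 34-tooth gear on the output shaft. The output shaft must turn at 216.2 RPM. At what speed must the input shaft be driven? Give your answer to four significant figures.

Overall ratio R = 3.9677 × 0.27642 = 1.0968.
Required input speed = output speed × R = 216.2 × 1.0968 = 237.12 RPM.

237.1 RPM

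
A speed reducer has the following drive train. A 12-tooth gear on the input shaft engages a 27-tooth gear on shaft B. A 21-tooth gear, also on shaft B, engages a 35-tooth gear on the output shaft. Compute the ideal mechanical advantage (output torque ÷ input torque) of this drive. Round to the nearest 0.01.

3.75

Each stage contributes driven/driver: gear mesh 27/12 = 2.25, gear mesh 35/21 = 1.6667.
Overall: 2.25 × 1.6667 = 3.75.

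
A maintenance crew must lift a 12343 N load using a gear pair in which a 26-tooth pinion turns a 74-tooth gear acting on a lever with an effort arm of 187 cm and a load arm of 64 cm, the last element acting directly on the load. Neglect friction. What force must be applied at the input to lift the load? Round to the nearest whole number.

1484 N

Gear pair MA = 74/26 = 2.8462.
Lever MA = effort arm / load arm = 187/64 = 2.9219.
Combined ideal MA = 2.8462 × 2.9219 = 8.3161.
Effort = load / MA = 12343 / 8.3161 = 1484.2 N.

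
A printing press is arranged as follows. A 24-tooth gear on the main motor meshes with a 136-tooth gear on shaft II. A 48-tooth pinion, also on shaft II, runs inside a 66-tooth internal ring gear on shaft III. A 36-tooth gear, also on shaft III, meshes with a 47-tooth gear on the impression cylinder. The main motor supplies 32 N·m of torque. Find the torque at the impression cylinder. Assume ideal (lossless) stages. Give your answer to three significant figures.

gear mesh 136/24 = 5.6667 → τ = 32·5.6667 = 181.33 N·m
internal gear 66/48 = 1.375 → τ = 181.33·1.375 = 249.33 N·m
gear mesh 47/36 = 1.3056 → τ = 249.33·1.3056 = 325.52 N·m

326 N·m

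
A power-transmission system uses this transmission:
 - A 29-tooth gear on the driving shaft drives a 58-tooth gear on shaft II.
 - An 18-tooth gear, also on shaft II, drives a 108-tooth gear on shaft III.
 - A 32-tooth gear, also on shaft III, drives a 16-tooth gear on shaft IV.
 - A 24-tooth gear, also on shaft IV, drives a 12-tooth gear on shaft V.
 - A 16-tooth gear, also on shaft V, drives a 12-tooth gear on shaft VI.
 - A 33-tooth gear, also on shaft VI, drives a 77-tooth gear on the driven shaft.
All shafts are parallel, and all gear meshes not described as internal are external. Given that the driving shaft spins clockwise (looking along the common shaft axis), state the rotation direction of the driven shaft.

clockwise

the driving shaft → shaft II: external mesh, 1 reversal → CCW.
shaft II → shaft III: external mesh, 1 reversal → CW.
shaft III → shaft IV: external mesh, 1 reversal → CCW.
shaft IV → shaft V: external mesh, 1 reversal → CW.
shaft V → shaft VI: external mesh, 1 reversal → CCW.
shaft VI → the driven shaft: external mesh, 1 reversal → CW.
6 reversals in total — an even number — so the driven shaft turns the same way as the driving shaft.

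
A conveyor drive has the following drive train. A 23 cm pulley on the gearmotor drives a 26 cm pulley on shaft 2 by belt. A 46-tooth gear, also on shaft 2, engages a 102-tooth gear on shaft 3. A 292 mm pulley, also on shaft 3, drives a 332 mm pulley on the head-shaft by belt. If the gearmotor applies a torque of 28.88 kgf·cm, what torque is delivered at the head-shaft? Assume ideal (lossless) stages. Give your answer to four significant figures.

82.31 kgf·cm

Belt: ratio = 26/23 = 1.1304; torque at shaft 2 = 28.88 × 1.1304 = 32.647 kgf·cm.
Gear mesh: ratio = 102/46 = 2.2174; torque at shaft 3 = 32.647 × 2.2174 = 72.391 kgf·cm.
Belt: ratio = 332/292 = 1.137; torque at the head-shaft = 72.391 × 1.137 = 82.308 kgf·cm.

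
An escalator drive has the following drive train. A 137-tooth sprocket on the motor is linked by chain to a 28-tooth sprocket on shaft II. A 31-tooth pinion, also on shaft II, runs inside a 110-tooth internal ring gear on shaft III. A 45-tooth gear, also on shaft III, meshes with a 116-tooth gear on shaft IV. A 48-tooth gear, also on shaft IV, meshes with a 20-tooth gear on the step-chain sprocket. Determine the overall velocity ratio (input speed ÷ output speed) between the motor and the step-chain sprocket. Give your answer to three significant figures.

Each stage contributes driven/driver: chain 28/137 = 0.20438, internal gear 110/31 = 3.5484, gear mesh 116/45 = 2.5778, gear mesh 20/48 = 0.41667.
Overall: 0.20438 × 3.5484 × 2.5778 × 0.41667 = 0.77894.

0.779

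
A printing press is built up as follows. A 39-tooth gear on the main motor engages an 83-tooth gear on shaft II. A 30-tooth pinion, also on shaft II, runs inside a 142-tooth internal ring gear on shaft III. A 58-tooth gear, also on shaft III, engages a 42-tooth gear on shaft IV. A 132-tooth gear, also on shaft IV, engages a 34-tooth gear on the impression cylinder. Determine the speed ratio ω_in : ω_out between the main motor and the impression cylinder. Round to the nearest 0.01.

1.88

Each stage contributes driven/driver: gear mesh 83/39 = 2.1282, internal gear 142/30 = 4.7333, gear mesh 42/58 = 0.72414, gear mesh 34/132 = 0.25758.
Overall: 2.1282 × 4.7333 × 0.72414 × 0.25758 = 1.8789.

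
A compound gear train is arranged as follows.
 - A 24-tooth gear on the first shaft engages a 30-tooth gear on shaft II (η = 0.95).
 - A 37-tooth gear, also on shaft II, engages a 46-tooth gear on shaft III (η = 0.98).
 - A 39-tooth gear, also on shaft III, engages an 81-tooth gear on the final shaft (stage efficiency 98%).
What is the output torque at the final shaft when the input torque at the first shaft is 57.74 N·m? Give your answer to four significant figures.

170.0 N·m

Gear mesh: ratio = 30/24 = 1.25; torque at shaft II = 57.74 × 1.25 × 0.95 = 68.566 N·m.
Gear mesh: ratio = 46/37 = 1.2432; torque at shaft III = 68.566 × 1.2432 × 0.98 = 83.54 N·m.
Gear mesh: ratio = 81/39 = 2.0769; torque at the final shaft = 83.54 × 2.0769 × 0.98 = 170.04 N·m.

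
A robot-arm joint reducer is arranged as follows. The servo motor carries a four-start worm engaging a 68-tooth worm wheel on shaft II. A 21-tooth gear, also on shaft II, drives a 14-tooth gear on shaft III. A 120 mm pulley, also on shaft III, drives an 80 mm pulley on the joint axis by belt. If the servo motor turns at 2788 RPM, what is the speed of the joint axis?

the servo motor → shaft II (worm, 68/4): 2788 ÷ 17 = 164 RPM
shaft II → shaft III (gear mesh, 14/21): 164 ÷ 0.66667 = 246 RPM
shaft III → the joint axis (belt, 80/120): 246 ÷ 0.66667 = 369 RPM

369 RPM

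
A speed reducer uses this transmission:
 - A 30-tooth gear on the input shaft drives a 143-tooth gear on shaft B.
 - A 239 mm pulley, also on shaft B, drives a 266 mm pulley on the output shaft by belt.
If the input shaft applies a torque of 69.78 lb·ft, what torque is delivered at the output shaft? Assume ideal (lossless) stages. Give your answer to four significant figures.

Gear mesh: ratio = 143/30 = 4.7667; torque at shaft B = 69.78 × 4.7667 = 332.62 lb·ft.
Belt: ratio = 266/239 = 1.113; torque at the output shaft = 332.62 × 1.113 = 370.19 lb·ft.

370.2 lb·ft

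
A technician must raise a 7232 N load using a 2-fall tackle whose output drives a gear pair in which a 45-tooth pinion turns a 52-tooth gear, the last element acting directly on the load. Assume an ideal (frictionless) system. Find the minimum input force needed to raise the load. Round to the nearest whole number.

3129 N

Block-and-tackle MA = number of supporting rope parts = 2.
Gear pair MA = 52/45 = 1.1556.
Combined ideal MA = 2 × 1.1556 = 2.3111.
Effort = load / MA = 7232 / 2.3111 = 3129.2 N.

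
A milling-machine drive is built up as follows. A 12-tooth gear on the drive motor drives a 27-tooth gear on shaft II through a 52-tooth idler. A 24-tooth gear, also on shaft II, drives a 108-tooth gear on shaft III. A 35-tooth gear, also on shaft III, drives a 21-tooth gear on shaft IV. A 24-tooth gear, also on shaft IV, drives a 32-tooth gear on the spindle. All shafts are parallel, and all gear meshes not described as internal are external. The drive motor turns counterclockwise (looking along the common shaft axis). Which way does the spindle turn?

clockwise

the drive motor → shaft II: driver → idler → driven is 2 external meshes, 2 reversals → CCW.
shaft II → shaft III: external mesh, 1 reversal → CW.
shaft III → shaft IV: external mesh, 1 reversal → CCW.
shaft IV → the spindle: external mesh, 1 reversal → CW.
5 reversals in total — an odd number — so the spindle turns opposite to the drive motor.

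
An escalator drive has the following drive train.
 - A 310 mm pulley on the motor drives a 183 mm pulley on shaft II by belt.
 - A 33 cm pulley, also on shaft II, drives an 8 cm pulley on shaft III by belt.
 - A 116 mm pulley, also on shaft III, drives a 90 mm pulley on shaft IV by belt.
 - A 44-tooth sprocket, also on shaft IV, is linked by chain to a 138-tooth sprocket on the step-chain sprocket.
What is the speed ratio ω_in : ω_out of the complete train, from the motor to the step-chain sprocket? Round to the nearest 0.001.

Each stage contributes driven/driver: belt 183/310 = 0.59032, belt 8/33 = 0.24242, belt 90/116 = 0.77586, chain 138/44 = 3.1364.
Overall: 0.59032 × 0.24242 × 0.77586 × 3.1364 = 0.34824.

0.348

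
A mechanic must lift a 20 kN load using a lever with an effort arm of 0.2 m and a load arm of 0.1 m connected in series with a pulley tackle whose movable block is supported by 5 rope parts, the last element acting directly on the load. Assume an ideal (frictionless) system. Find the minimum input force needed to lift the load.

2 kN

Lever MA = effort arm / load arm = 0.2/0.1 = 2.
Block-and-tackle MA = number of supporting rope parts = 5.
Combined ideal MA = 2 × 5 = 10.
Effort = load / MA = 20 / 10 = 2 kN.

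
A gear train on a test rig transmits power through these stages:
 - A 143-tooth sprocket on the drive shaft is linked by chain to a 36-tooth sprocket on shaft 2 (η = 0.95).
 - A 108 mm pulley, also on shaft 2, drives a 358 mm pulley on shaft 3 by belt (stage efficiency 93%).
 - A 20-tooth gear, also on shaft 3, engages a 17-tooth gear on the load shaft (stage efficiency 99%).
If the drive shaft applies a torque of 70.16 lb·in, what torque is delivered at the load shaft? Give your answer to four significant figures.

43.53 lb·in

After the chain (36/143): 70.16 × 0.25175 × 0.95 = 16.78 lb·in
After the belt (358/108): 16.78 × 3.3148 × 0.93 = 51.728 lb·in
After the gear mesh (17/20): 51.728 × 0.85 × 0.99 = 43.529 lb·in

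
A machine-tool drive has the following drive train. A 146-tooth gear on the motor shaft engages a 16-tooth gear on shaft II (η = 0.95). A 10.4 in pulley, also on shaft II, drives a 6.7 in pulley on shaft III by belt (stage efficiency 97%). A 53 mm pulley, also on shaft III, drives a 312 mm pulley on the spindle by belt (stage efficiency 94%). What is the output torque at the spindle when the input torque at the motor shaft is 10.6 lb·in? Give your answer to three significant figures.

3.82 lb·in

gear mesh 16/146 = 0.10959 → τ = 10.6·0.10959·0.95 = 1.1036 lb·in
belt 6.7/10.4 = 0.64423 → τ = 1.1036·0.64423·0.97 = 0.68962 lb·in
belt 312/53 = 5.8868 → τ = 0.68962·5.8868·0.94 = 3.8161 lb·in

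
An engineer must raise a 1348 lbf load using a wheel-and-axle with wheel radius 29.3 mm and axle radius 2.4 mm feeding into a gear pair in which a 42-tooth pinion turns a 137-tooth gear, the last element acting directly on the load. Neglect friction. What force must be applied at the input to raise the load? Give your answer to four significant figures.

33.85 lbf

Wheel-and-axle MA = R/r = 29.3/2.4 = 12.208.
Gear pair MA = 137/42 = 3.2619.
Combined ideal MA = 12.208 × 3.2619 = 39.822.
Effort = load / MA = 1348 / 39.822 = 33.85 lbf.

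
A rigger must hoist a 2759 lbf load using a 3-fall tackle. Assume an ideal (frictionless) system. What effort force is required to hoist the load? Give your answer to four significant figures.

919.7 lbf

Block-and-tackle MA = number of supporting rope parts = 3.
Effort = load / MA = 2759 / 3 = 919.67 lbf.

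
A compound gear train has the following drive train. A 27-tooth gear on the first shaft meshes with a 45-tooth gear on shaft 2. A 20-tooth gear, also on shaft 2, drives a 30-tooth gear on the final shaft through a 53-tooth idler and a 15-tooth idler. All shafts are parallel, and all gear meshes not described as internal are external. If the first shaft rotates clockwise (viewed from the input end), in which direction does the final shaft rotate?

the first shaft → shaft 2: external mesh, 1 reversal → CCW.
shaft 2 → the final shaft: driver → idler → idler → driven is 3 external meshes, 3 reversals → CW.
4 reversals in total — an even number — so the final shaft turns the same way as the first shaft.

clockwise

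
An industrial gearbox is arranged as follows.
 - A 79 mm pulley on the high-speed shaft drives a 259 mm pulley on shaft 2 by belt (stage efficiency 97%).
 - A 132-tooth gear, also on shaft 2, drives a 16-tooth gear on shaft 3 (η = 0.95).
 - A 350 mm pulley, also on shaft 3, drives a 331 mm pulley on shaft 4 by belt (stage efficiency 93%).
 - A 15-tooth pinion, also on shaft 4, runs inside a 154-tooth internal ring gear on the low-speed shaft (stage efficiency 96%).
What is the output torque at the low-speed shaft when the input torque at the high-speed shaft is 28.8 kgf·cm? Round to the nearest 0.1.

belt 259/79 = 3.2785 → τ = 28.8·3.2785·0.97 = 91.588 kgf·cm
gear mesh 16/132 = 0.12121 → τ = 91.588·0.12121·0.95 = 10.546 kgf·cm
belt 331/350 = 0.94571 → τ = 10.546·0.94571·0.93 = 9.2758 kgf·cm
internal gear 154/15 = 10.267 → τ = 9.2758·10.267·0.96 = 91.422 kgf·cm

91.4 kgf·cm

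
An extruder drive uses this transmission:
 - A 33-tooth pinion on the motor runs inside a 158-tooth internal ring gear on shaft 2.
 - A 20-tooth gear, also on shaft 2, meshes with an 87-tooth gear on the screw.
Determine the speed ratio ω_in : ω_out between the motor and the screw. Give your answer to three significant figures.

20.8

Each stage contributes driven/driver: internal gear 158/33 = 4.7879, gear mesh 87/20 = 4.35.
Overall: 4.7879 × 4.35 = 20.827.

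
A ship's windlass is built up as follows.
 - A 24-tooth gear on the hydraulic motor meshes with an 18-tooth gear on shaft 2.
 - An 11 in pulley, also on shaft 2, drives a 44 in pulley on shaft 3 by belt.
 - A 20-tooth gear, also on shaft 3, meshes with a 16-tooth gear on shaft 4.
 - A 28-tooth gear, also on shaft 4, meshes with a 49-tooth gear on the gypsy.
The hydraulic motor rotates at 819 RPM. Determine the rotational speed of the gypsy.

Gear mesh: ratio = 18/24 = 0.75, so shaft 2 turns at 819 / 0.75 = 1092 RPM.
Belt: ratio = 44/11 = 4, so shaft 3 turns at 1092 / 4 = 273 RPM.
Gear mesh: ratio = 16/20 = 0.8, so shaft 4 turns at 273 / 0.8 = 341.25 RPM.
Gear mesh: ratio = 49/28 = 1.75, so the gypsy turns at 341.25 / 1.75 = 195 RPM.

195 RPM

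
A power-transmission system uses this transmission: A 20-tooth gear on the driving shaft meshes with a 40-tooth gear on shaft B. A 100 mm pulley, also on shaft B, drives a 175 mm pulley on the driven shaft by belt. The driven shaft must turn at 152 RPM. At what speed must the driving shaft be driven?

532 RPM

Overall ratio R = 2 × 1.75 = 3.5.
Required input speed = output speed × R = 152 × 3.5 = 532 RPM.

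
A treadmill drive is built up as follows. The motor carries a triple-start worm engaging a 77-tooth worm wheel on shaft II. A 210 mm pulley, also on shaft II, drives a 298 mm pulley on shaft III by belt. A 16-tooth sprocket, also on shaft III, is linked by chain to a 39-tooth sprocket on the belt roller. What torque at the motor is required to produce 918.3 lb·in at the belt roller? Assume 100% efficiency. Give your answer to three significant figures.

10.3 lb·in

Overall ratio R = 25.667 × 1.419 × 2.4375 = 88.779.
Input torque = output torque / R = 918.3 / 88.779 = 10.344 lb·in.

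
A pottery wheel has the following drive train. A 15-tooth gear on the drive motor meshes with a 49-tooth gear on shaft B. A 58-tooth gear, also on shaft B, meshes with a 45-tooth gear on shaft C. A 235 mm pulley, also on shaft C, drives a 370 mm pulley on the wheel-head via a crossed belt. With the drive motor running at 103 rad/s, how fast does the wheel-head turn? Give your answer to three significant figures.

25.8 rad/s

Gear mesh: ratio = 49/15 = 3.2667, so shaft B turns at 103 / 3.2667 = 31.531 rad/s.
Gear mesh: ratio = 45/58 = 0.77586, so shaft C turns at 31.531 / 0.77586 = 40.639 rad/s.
Belt: ratio = 370/235 = 1.5745, so the wheel-head turns at 40.639 / 1.5745 = 25.812 rad/s.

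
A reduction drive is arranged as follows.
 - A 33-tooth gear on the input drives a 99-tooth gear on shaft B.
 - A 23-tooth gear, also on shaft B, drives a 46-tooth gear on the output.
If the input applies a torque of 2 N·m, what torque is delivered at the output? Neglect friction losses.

Gear mesh: ratio = 99/33 = 3; torque at shaft B = 2 × 3 = 6 N·m.
Gear mesh: ratio = 46/23 = 2; torque at the output = 6 × 2 = 12 N·m.

12 N·m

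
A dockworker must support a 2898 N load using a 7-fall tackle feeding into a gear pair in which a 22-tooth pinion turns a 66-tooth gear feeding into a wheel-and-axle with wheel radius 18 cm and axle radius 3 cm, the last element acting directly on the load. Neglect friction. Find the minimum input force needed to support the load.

23 N

Block-and-tackle MA = number of supporting rope parts = 7.
Gear pair MA = 66/22 = 3.
Wheel-and-axle MA = R/r = 18/3 = 6.
Combined ideal MA = 7 × 3 × 6 = 126.
Effort = load / MA = 2898 / 126 = 23 N.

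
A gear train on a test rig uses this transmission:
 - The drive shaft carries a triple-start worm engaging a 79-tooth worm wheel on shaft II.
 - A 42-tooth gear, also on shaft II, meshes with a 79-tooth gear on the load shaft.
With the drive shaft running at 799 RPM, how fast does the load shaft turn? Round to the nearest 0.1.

worm 79/3 = 26.333 → 799/26.333 = 30.342 RPM
gear mesh 79/42 = 1.881 → 30.342/1.881 = 16.131 RPM

16.1 RPM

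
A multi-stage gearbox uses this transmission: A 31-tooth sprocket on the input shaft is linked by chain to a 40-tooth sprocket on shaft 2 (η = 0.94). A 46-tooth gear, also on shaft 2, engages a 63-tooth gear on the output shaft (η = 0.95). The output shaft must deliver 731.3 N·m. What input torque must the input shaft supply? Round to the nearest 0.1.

463.4 N·m

Overall ratio R = 1.2903 × 1.3696 = 1.7672; overall efficiency η = 0.94 × 0.95 = 0.8930.
Input torque = output torque / (R × η) = 731.3 / (1.7672 × 0.8930) = 463.41 N·m.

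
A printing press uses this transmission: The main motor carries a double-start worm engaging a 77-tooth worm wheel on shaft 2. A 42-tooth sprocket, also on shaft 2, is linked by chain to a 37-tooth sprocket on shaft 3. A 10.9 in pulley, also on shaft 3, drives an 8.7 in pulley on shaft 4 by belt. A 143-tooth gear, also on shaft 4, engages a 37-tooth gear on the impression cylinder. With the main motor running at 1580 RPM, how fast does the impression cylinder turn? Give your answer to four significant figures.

225.6 RPM

the main motor → shaft 2 (worm, 77/2): 1580 ÷ 38.5 = 41.039 RPM
shaft 2 → shaft 3 (chain, 37/42): 41.039 ÷ 0.88095 = 46.585 RPM
shaft 3 → shaft 4 (belt, 8.7/10.9): 46.585 ÷ 0.79817 = 58.365 RPM
shaft 4 → the impression cylinder (gear mesh, 37/143): 58.365 ÷ 0.25874 = 225.57 RPM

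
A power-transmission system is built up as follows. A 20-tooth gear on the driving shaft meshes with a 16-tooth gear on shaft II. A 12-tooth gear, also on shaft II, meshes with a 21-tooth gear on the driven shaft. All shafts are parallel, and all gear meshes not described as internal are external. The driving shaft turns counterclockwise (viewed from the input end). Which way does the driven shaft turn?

the driving shaft → shaft II: external mesh, 1 reversal → CW.
shaft II → the driven shaft: external mesh, 1 reversal → CCW.
2 reversals in total — an even number — so the driven shaft turns the same way as the driving shaft.

counterclockwise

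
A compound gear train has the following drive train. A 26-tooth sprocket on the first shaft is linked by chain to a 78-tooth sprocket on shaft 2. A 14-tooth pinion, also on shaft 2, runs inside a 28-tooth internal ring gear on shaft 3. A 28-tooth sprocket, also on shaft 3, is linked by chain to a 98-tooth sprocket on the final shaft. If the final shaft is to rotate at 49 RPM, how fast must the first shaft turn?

Overall ratio R = 3 × 2 × 3.5 = 21.
Required input speed = output speed × R = 49 × 21 = 1029 RPM.

1029 RPM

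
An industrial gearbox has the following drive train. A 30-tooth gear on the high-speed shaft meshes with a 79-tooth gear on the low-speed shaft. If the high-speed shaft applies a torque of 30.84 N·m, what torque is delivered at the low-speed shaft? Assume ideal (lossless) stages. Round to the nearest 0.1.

gear mesh 79/30 = 2.6333 → τ = 30.84·2.6333 = 81.212 N·m

81.2 N·m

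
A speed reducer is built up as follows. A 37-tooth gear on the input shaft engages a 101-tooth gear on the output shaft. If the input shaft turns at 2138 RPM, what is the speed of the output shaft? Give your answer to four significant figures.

783.2 RPM

Gear mesh: ratio = 101/37 = 2.7297, so the output shaft turns at 2138 / 2.7297 = 783.23 RPM.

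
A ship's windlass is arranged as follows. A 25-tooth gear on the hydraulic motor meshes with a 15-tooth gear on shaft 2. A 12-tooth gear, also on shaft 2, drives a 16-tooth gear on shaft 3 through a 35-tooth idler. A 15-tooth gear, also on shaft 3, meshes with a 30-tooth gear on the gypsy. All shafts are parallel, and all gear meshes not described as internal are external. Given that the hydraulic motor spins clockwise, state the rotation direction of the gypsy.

the hydraulic motor → shaft 2: external mesh, 1 reversal → CCW.
shaft 2 → shaft 3: driver → idler → driven is 2 external meshes, 2 reversals → CCW.
shaft 3 → the gypsy: external mesh, 1 reversal → CW.
4 reversals in total — an even number — so the gypsy turns the same way as the hydraulic motor.

clockwise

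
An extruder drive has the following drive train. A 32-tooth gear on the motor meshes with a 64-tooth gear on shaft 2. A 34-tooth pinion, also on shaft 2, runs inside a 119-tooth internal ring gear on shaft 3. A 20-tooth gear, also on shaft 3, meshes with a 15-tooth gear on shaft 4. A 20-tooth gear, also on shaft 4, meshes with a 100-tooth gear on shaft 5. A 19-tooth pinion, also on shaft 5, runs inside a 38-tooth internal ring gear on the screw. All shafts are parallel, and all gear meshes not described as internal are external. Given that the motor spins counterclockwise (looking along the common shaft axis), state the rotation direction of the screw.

clockwise

the motor → shaft 2: external mesh, 1 reversal → CW.
shaft 2 → shaft 3: internal mesh, same direction → CW.
shaft 3 → shaft 4: external mesh, 1 reversal → CCW.
shaft 4 → shaft 5: external mesh, 1 reversal → CW.
shaft 5 → the screw: internal mesh, same direction → CW.
3 reversals in total — an odd number — so the screw turns opposite to the motor.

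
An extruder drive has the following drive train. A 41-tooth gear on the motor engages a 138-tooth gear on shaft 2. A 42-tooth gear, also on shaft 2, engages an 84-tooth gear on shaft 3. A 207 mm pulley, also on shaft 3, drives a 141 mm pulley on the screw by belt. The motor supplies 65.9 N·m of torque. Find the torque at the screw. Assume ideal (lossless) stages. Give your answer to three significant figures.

After the gear mesh (138/41): 65.9 × 3.3659 = 221.81 N·m
After the gear mesh (84/42): 221.81 × 2 = 443.62 N·m
After the belt (141/207): 443.62 × 0.68116 = 302.18 N·m

302 N·m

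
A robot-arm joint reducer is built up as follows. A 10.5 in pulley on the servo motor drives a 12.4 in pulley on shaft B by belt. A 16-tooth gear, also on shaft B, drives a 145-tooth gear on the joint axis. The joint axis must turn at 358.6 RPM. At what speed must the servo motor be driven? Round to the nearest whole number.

Overall ratio R = 1.181 × 9.0625 = 10.702.
Required input speed = output speed × R = 358.6 × 10.702 = 3837.9 RPM.

3838 RPM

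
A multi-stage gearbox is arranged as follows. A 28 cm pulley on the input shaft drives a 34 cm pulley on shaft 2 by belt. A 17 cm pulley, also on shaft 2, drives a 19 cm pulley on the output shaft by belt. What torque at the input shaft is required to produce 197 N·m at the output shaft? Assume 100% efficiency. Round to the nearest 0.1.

145.2 N·m

Overall ratio R = 1.2143 × 1.1176 = 1.3571.
Input torque = output torque / R = 197 / 1.3571 = 145.16 N·m.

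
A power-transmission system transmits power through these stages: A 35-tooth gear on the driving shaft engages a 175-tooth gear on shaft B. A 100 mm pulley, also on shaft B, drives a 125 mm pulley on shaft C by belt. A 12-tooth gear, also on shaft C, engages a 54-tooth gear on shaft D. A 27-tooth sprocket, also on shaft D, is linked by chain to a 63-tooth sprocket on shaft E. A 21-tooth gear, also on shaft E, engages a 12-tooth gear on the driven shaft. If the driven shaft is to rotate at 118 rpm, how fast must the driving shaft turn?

4425 rpm

Overall ratio R = 5 × 1.25 × 4.5 × 2.3333 × 0.57143 = 37.5.
Required input speed = output speed × R = 118 × 37.5 = 4425 rpm.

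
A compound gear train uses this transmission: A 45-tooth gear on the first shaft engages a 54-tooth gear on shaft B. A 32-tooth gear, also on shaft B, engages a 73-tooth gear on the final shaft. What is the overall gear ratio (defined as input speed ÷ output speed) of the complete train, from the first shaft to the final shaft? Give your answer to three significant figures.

Each stage contributes driven/driver: gear mesh 54/45 = 1.2, gear mesh 73/32 = 2.2812.
Overall: 1.2 × 2.2812 = 2.7375.

2.74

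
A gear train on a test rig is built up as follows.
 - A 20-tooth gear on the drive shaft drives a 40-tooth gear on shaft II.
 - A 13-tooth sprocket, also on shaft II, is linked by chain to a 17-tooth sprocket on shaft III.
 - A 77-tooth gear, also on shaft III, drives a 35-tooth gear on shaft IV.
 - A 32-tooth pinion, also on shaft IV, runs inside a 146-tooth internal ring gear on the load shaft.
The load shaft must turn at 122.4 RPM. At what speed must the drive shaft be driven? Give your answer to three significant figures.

664 RPM

Overall ratio R = 2 × 1.3077 × 0.45455 × 4.5625 = 5.424.
Required input speed = output speed × R = 122.4 × 5.424 = 663.89 RPM.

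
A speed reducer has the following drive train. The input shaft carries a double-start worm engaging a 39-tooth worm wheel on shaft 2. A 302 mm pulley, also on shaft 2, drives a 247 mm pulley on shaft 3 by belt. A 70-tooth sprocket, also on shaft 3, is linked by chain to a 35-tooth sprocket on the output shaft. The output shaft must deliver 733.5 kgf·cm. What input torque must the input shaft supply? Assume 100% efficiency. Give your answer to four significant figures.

Overall ratio R = 19.5 × 0.81788 × 0.5 = 7.9743.
Input torque = output torque / R = 733.5 / 7.9743 = 91.983 kgf·cm.

91.98 kgf·cm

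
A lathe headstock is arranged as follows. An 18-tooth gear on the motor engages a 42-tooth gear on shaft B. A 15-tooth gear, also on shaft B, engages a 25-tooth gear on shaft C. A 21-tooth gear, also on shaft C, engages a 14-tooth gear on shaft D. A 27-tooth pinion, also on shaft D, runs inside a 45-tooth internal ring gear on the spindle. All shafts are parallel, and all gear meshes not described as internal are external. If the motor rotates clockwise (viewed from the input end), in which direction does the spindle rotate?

the motor → shaft B: external mesh, 1 reversal → CCW.
shaft B → shaft C: external mesh, 1 reversal → CW.
shaft C → shaft D: external mesh, 1 reversal → CCW.
shaft D → the spindle: internal mesh, same direction → CCW.
3 reversals in total — an odd number — so the spindle turns opposite to the motor.

counterclockwise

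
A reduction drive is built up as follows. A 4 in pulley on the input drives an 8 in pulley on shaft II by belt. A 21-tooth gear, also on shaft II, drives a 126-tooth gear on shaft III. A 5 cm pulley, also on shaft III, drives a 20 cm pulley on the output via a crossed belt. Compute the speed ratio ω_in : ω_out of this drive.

Each stage contributes driven/driver: belt 8/4 = 2, gear mesh 126/21 = 6, belt 20/5 = 4.
Overall: 2 × 6 × 4 = 48.

48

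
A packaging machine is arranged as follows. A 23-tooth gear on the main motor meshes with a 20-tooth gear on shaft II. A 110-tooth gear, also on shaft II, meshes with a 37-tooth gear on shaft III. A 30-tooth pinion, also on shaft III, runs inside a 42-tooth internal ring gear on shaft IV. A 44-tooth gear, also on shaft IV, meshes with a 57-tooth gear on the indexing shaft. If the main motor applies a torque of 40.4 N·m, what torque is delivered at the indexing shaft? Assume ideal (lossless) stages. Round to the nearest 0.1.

gear mesh 20/23 = 0.86957 → τ = 40.4·0.86957 = 35.13 N·m
gear mesh 37/110 = 0.33636 → τ = 35.13·0.33636 = 11.817 N·m
internal gear 42/30 = 1.4 → τ = 11.817·1.4 = 16.543 N·m
gear mesh 57/44 = 1.2955 → τ = 16.543·1.2955 = 21.431 N·m

21.4 N·m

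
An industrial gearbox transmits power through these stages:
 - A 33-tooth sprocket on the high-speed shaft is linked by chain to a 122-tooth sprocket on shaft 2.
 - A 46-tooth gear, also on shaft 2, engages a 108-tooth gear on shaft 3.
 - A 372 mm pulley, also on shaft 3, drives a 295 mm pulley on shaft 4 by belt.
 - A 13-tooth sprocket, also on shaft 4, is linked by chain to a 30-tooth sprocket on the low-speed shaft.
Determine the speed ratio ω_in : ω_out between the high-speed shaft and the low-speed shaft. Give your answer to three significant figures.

Each stage contributes driven/driver: chain 122/33 = 3.697, gear mesh 108/46 = 2.3478, belt 295/372 = 0.79301, chain 30/13 = 2.3077.
Overall: 3.697 × 2.3478 × 0.79301 × 2.3077 = 15.884.

15.9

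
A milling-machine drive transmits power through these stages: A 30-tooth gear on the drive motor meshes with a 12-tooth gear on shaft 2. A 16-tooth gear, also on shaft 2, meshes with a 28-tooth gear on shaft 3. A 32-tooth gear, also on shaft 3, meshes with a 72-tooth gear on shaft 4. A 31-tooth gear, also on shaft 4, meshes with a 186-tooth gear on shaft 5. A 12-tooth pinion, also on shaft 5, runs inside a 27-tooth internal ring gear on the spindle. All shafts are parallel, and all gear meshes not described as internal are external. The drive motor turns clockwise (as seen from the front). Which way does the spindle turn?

the drive motor → shaft 2: external mesh, 1 reversal → CCW.
shaft 2 → shaft 3: external mesh, 1 reversal → CW.
shaft 3 → shaft 4: external mesh, 1 reversal → CCW.
shaft 4 → shaft 5: external mesh, 1 reversal → CW.
shaft 5 → the spindle: internal mesh, same direction → CW.
4 reversals in total — an even number — so the spindle turns the same way as the drive motor.

clockwise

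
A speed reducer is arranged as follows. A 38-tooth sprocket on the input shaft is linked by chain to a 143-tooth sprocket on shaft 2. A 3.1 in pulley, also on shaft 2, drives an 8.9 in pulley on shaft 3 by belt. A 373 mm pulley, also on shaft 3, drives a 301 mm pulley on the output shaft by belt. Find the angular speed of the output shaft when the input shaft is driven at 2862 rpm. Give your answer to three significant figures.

328 rpm

chain 143/38 = 3.7632 → 2862/3.7632 = 760.53 rpm
belt 8.9/3.1 = 2.871 → 760.53/2.871 = 264.9 rpm
belt 301/373 = 0.80697 → 264.9/0.80697 = 328.27 rpm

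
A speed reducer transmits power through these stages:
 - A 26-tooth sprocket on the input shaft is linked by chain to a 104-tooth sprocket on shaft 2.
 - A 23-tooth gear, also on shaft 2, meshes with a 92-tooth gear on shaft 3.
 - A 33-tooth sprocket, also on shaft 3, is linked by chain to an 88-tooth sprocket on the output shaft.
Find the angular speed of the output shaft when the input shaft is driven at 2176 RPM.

51 RPM

chain 104/26 = 4 → 2176/4 = 544 RPM
gear mesh 92/23 = 4 → 544/4 = 136 RPM
chain 88/33 = 2.6667 → 136/2.6667 = 51 RPM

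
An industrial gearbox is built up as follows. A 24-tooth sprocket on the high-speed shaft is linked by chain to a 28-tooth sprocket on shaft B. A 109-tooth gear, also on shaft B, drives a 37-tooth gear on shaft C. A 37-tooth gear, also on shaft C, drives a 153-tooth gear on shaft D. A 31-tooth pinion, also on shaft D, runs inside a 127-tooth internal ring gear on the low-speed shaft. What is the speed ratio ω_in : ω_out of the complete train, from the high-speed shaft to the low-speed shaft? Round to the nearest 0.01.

Each stage contributes driven/driver: chain 28/24 = 1.1667, gear mesh 37/109 = 0.33945, gear mesh 153/37 = 4.1351, internal gear 127/31 = 4.0968.
Overall: 1.1667 × 0.33945 × 4.1351 × 4.0968 = 6.7089.

6.71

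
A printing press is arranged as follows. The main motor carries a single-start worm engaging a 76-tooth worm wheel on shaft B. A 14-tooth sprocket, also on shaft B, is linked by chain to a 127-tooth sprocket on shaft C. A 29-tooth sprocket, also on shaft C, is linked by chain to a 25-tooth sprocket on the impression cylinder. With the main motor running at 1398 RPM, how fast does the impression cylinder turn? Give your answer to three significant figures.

Worm: ratio = 76/1 = 76, so shaft B turns at 1398 / 76 = 18.395 RPM.
Chain: ratio = 127/14 = 9.0714, so shaft C turns at 18.395 / 9.0714 = 2.0278 RPM.
Chain: ratio = 25/29 = 0.86207, so the impression cylinder turns at 2.0278 / 0.86207 = 2.3522 RPM.

2.35 RPM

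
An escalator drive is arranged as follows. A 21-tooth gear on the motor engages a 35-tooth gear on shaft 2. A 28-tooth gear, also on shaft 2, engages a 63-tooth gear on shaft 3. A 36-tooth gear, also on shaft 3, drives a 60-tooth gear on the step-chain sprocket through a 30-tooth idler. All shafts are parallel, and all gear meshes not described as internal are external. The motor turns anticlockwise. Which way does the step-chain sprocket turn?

anticlockwise

the motor → shaft 2: external mesh, 1 reversal → CW.
shaft 2 → shaft 3: external mesh, 1 reversal → CCW.
shaft 3 → the step-chain sprocket: driver → idler → driven is 2 external meshes, 2 reversals → CCW.
4 reversals in total — an even number — so the step-chain sprocket turns the same way as the motor.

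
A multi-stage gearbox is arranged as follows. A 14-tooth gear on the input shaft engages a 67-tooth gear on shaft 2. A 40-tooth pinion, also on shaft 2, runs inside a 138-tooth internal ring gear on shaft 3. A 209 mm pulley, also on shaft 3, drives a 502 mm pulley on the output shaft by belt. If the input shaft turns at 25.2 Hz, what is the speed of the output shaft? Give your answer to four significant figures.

Gear mesh: ratio = 67/14 = 4.7857, so shaft 2 turns at 25.2 / 4.7857 = 5.2657 Hz.
Internal gear: ratio = 138/40 = 3.45, so shaft 3 turns at 5.2657 / 3.45 = 1.5263 Hz.
Belt: ratio = 502/209 = 2.4019, so the output shaft turns at 1.5263 / 2.4019 = 0.63544 Hz.

0.6354 Hz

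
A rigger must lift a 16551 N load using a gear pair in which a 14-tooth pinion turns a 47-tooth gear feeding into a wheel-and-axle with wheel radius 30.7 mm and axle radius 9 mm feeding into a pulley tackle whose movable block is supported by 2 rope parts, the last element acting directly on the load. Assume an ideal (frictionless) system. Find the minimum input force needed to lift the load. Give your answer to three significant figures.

723 N

Gear pair MA = 47/14 = 3.3571.
Wheel-and-axle MA = R/r = 30.7/9 = 3.4111.
Block-and-tackle MA = number of supporting rope parts = 2.
Combined ideal MA = 3.3571 × 3.4111 × 2 = 22.903.
Effort = load / MA = 16551 / 22.903 = 722.65 N.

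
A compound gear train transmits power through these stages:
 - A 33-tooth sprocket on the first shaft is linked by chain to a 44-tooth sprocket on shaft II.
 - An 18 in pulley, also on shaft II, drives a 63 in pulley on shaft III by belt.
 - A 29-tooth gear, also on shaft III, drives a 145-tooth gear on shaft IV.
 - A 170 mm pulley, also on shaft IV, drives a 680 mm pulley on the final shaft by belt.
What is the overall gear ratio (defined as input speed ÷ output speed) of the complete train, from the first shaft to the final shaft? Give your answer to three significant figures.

Each stage contributes driven/driver: chain 44/33 = 1.3333, belt 63/18 = 3.5, gear mesh 145/29 = 5, belt 680/170 = 4.
Overall: 1.3333 × 3.5 × 5 × 4 = 93.333.

93.3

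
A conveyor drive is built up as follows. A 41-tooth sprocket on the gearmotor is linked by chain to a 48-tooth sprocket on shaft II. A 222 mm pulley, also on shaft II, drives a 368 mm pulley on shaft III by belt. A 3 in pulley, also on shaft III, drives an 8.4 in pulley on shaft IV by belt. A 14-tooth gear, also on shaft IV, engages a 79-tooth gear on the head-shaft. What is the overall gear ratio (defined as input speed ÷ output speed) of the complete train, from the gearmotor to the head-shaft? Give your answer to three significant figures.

Each stage contributes driven/driver: chain 48/41 = 1.1707, belt 368/222 = 1.6577, belt 8.4/3 = 2.8, gear mesh 79/14 = 5.6429.
Overall: 1.1707 × 1.6577 × 2.8 × 5.6429 = 30.663.

30.7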